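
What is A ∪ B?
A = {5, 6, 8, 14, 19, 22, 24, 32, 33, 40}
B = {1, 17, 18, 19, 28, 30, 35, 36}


Set A = {5, 6, 8, 14, 19, 22, 24, 32, 33, 40}
Set B = {1, 17, 18, 19, 28, 30, 35, 36}
A ∪ B includes all elements in either set.
Elements from A: {5, 6, 8, 14, 19, 22, 24, 32, 33, 40}
Elements from B not already included: {1, 17, 18, 28, 30, 35, 36}
A ∪ B = {1, 5, 6, 8, 14, 17, 18, 19, 22, 24, 28, 30, 32, 33, 35, 36, 40}

{1, 5, 6, 8, 14, 17, 18, 19, 22, 24, 28, 30, 32, 33, 35, 36, 40}


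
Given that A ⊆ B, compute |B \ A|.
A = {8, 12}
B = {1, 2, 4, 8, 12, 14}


Set A = {8, 12}, |A| = 2
Set B = {1, 2, 4, 8, 12, 14}, |B| = 6
Since A ⊆ B: B \ A = {1, 2, 4, 14}
|B| - |A| = 6 - 2 = 4

4


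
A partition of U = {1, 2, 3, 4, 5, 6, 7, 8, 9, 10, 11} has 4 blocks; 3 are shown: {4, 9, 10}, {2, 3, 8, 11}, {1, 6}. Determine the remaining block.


U = {1, 2, 3, 4, 5, 6, 7, 8, 9, 10, 11}
Shown blocks: {4, 9, 10}, {2, 3, 8, 11}, {1, 6}
A partition's blocks are pairwise disjoint and cover U, so the missing block = U \ (union of shown blocks).
Union of shown blocks: {1, 2, 3, 4, 6, 8, 9, 10, 11}
Missing block = U \ (union) = {5, 7}

{5, 7}


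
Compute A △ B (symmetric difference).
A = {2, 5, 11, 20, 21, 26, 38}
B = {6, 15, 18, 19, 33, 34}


Set A = {2, 5, 11, 20, 21, 26, 38}
Set B = {6, 15, 18, 19, 33, 34}
A △ B = (A \ B) ∪ (B \ A)
Elements in A but not B: {2, 5, 11, 20, 21, 26, 38}
Elements in B but not A: {6, 15, 18, 19, 33, 34}
A △ B = {2, 5, 6, 11, 15, 18, 19, 20, 21, 26, 33, 34, 38}

{2, 5, 6, 11, 15, 18, 19, 20, 21, 26, 33, 34, 38}


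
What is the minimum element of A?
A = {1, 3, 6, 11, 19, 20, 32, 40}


Set A = {1, 3, 6, 11, 19, 20, 32, 40}
Elements in ascending order: 1, 3, 6, 11, 19, 20, 32, 40
The smallest element is 1.

1


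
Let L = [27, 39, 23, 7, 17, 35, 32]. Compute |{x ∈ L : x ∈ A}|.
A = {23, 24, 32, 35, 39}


Set A = {23, 24, 32, 35, 39}
Candidates: [27, 39, 23, 7, 17, 35, 32]
Check each candidate:
27 ∉ A, 39 ∈ A, 23 ∈ A, 7 ∉ A, 17 ∉ A, 35 ∈ A, 32 ∈ A
Count of candidates in A: 4

4


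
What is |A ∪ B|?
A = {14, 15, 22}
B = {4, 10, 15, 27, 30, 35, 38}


Set A = {14, 15, 22}, |A| = 3
Set B = {4, 10, 15, 27, 30, 35, 38}, |B| = 7
A ∩ B = {15}, |A ∩ B| = 1
|A ∪ B| = |A| + |B| - |A ∩ B| = 3 + 7 - 1 = 9

9


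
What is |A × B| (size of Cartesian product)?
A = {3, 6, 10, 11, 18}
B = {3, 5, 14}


Set A = {3, 6, 10, 11, 18} has 5 elements.
Set B = {3, 5, 14} has 3 elements.
|A × B| = |A| × |B| = 5 × 3 = 15

15


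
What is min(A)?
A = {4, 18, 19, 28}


Set A = {4, 18, 19, 28}
Elements in ascending order: 4, 18, 19, 28
The smallest element is 4.

4


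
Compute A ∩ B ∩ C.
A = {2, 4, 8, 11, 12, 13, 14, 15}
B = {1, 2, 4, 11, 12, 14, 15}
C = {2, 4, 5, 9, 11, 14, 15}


Set A = {2, 4, 8, 11, 12, 13, 14, 15}
Set B = {1, 2, 4, 11, 12, 14, 15}
Set C = {2, 4, 5, 9, 11, 14, 15}
First, A ∩ B = {2, 4, 11, 12, 14, 15}
Then, (A ∩ B) ∩ C = {2, 4, 11, 14, 15}

{2, 4, 11, 14, 15}


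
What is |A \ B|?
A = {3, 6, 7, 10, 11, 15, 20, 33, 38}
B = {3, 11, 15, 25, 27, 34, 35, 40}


Set A = {3, 6, 7, 10, 11, 15, 20, 33, 38}
Set B = {3, 11, 15, 25, 27, 34, 35, 40}
A \ B = {6, 7, 10, 20, 33, 38}
|A \ B| = 6

6


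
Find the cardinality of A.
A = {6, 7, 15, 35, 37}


Set A = {6, 7, 15, 35, 37}
Listing elements: 6, 7, 15, 35, 37
Counting: 5 elements
|A| = 5

5


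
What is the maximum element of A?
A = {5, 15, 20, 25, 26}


Set A = {5, 15, 20, 25, 26}
Elements in ascending order: 5, 15, 20, 25, 26
The largest element is 26.

26


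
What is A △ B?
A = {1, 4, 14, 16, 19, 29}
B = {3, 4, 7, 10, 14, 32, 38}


Set A = {1, 4, 14, 16, 19, 29}
Set B = {3, 4, 7, 10, 14, 32, 38}
A △ B = (A \ B) ∪ (B \ A)
Elements in A but not B: {1, 16, 19, 29}
Elements in B but not A: {3, 7, 10, 32, 38}
A △ B = {1, 3, 7, 10, 16, 19, 29, 32, 38}

{1, 3, 7, 10, 16, 19, 29, 32, 38}


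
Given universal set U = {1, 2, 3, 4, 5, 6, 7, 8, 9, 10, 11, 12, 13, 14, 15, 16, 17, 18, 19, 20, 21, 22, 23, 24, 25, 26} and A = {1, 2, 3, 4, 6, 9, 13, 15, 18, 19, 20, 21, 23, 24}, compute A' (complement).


Universal set U = {1, 2, 3, 4, 5, 6, 7, 8, 9, 10, 11, 12, 13, 14, 15, 16, 17, 18, 19, 20, 21, 22, 23, 24, 25, 26}
Set A = {1, 2, 3, 4, 6, 9, 13, 15, 18, 19, 20, 21, 23, 24}
A' = U \ A = elements in U but not in A
Checking each element of U:
1 (in A, exclude), 2 (in A, exclude), 3 (in A, exclude), 4 (in A, exclude), 5 (not in A, include), 6 (in A, exclude), 7 (not in A, include), 8 (not in A, include), 9 (in A, exclude), 10 (not in A, include), 11 (not in A, include), 12 (not in A, include), 13 (in A, exclude), 14 (not in A, include), 15 (in A, exclude), 16 (not in A, include), 17 (not in A, include), 18 (in A, exclude), 19 (in A, exclude), 20 (in A, exclude), 21 (in A, exclude), 22 (not in A, include), 23 (in A, exclude), 24 (in A, exclude), 25 (not in A, include), 26 (not in A, include)
A' = {5, 7, 8, 10, 11, 12, 14, 16, 17, 22, 25, 26}

{5, 7, 8, 10, 11, 12, 14, 16, 17, 22, 25, 26}


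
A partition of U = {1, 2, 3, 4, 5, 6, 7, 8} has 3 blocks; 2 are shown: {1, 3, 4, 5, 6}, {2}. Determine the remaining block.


U = {1, 2, 3, 4, 5, 6, 7, 8}
Shown blocks: {1, 3, 4, 5, 6}, {2}
A partition's blocks are pairwise disjoint and cover U, so the missing block = U \ (union of shown blocks).
Union of shown blocks: {1, 2, 3, 4, 5, 6}
Missing block = U \ (union) = {7, 8}

{7, 8}


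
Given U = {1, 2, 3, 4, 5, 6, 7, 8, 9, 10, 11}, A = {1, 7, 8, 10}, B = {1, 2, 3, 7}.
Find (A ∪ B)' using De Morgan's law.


U = {1, 2, 3, 4, 5, 6, 7, 8, 9, 10, 11}
A = {1, 7, 8, 10}, B = {1, 2, 3, 7}
A ∪ B = {1, 2, 3, 7, 8, 10}
(A ∪ B)' = U \ (A ∪ B) = {4, 5, 6, 9, 11}
Verification via A' ∩ B': A' = {2, 3, 4, 5, 6, 9, 11}, B' = {4, 5, 6, 8, 9, 10, 11}
A' ∩ B' = {4, 5, 6, 9, 11} ✓

{4, 5, 6, 9, 11}


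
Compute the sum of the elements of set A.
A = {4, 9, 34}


Set A = {4, 9, 34}
Sum = 4 + 9 + 34 = 47

47


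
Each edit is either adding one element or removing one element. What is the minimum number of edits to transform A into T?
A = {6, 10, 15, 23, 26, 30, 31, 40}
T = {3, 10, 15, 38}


Set A = {6, 10, 15, 23, 26, 30, 31, 40}
Set T = {3, 10, 15, 38}
Elements to remove from A (in A, not in T): {6, 23, 26, 30, 31, 40} → 6 removals
Elements to add to A (in T, not in A): {3, 38} → 2 additions
Total edits = 6 + 2 = 8

8


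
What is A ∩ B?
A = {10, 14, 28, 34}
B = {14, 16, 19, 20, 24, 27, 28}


Set A = {10, 14, 28, 34}
Set B = {14, 16, 19, 20, 24, 27, 28}
A ∩ B includes only elements in both sets.
Check each element of A against B:
10 ✗, 14 ✓, 28 ✓, 34 ✗
A ∩ B = {14, 28}

{14, 28}


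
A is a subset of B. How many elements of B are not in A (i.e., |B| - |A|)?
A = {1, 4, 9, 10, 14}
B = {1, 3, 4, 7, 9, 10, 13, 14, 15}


Set A = {1, 4, 9, 10, 14}, |A| = 5
Set B = {1, 3, 4, 7, 9, 10, 13, 14, 15}, |B| = 9
Since A ⊆ B: B \ A = {3, 7, 13, 15}
|B| - |A| = 9 - 5 = 4

4


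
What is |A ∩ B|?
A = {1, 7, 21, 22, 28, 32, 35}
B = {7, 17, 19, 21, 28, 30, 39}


Set A = {1, 7, 21, 22, 28, 32, 35}
Set B = {7, 17, 19, 21, 28, 30, 39}
A ∩ B = {7, 21, 28}
|A ∩ B| = 3

3


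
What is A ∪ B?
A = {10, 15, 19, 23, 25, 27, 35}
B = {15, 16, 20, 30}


Set A = {10, 15, 19, 23, 25, 27, 35}
Set B = {15, 16, 20, 30}
A ∪ B includes all elements in either set.
Elements from A: {10, 15, 19, 23, 25, 27, 35}
Elements from B not already included: {16, 20, 30}
A ∪ B = {10, 15, 16, 19, 20, 23, 25, 27, 30, 35}

{10, 15, 16, 19, 20, 23, 25, 27, 30, 35}


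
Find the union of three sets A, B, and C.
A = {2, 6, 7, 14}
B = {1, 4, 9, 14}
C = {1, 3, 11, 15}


Set A = {2, 6, 7, 14}
Set B = {1, 4, 9, 14}
Set C = {1, 3, 11, 15}
First, A ∪ B = {1, 2, 4, 6, 7, 9, 14}
Then, (A ∪ B) ∪ C = {1, 2, 3, 4, 6, 7, 9, 11, 14, 15}

{1, 2, 3, 4, 6, 7, 9, 11, 14, 15}


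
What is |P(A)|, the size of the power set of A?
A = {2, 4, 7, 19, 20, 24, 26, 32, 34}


Set A = {2, 4, 7, 19, 20, 24, 26, 32, 34}
|A| = 9
The power set P(A) contains all subsets of A.
|P(A)| = 2^|A| = 2^9 = 512

512


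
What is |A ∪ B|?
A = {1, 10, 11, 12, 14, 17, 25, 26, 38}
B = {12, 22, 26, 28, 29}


Set A = {1, 10, 11, 12, 14, 17, 25, 26, 38}, |A| = 9
Set B = {12, 22, 26, 28, 29}, |B| = 5
A ∩ B = {12, 26}, |A ∩ B| = 2
|A ∪ B| = |A| + |B| - |A ∩ B| = 9 + 5 - 2 = 12

12


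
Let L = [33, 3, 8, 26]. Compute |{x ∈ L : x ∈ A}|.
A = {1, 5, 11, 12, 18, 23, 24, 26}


Set A = {1, 5, 11, 12, 18, 23, 24, 26}
Candidates: [33, 3, 8, 26]
Check each candidate:
33 ∉ A, 3 ∉ A, 8 ∉ A, 26 ∈ A
Count of candidates in A: 1

1


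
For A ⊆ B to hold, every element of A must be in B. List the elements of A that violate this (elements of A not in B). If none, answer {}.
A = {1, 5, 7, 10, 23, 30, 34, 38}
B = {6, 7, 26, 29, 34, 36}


Set A = {1, 5, 7, 10, 23, 30, 34, 38}
Set B = {6, 7, 26, 29, 34, 36}
Check each element of A against B:
1 ∉ B (include), 5 ∉ B (include), 7 ∈ B, 10 ∉ B (include), 23 ∉ B (include), 30 ∉ B (include), 34 ∈ B, 38 ∉ B (include)
Elements of A not in B: {1, 5, 10, 23, 30, 38}

{1, 5, 10, 23, 30, 38}


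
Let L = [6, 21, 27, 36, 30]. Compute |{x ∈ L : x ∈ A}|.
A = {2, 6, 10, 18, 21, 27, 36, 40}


Set A = {2, 6, 10, 18, 21, 27, 36, 40}
Candidates: [6, 21, 27, 36, 30]
Check each candidate:
6 ∈ A, 21 ∈ A, 27 ∈ A, 36 ∈ A, 30 ∉ A
Count of candidates in A: 4

4


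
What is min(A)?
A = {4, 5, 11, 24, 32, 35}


Set A = {4, 5, 11, 24, 32, 35}
Elements in ascending order: 4, 5, 11, 24, 32, 35
The smallest element is 4.

4


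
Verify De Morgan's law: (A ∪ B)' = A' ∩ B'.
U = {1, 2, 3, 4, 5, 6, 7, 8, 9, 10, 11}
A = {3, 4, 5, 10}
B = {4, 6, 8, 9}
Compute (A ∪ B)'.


U = {1, 2, 3, 4, 5, 6, 7, 8, 9, 10, 11}
A = {3, 4, 5, 10}, B = {4, 6, 8, 9}
A ∪ B = {3, 4, 5, 6, 8, 9, 10}
(A ∪ B)' = U \ (A ∪ B) = {1, 2, 7, 11}
Verification via A' ∩ B': A' = {1, 2, 6, 7, 8, 9, 11}, B' = {1, 2, 3, 5, 7, 10, 11}
A' ∩ B' = {1, 2, 7, 11} ✓

{1, 2, 7, 11}


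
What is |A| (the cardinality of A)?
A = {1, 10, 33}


Set A = {1, 10, 33}
Listing elements: 1, 10, 33
Counting: 3 elements
|A| = 3

3


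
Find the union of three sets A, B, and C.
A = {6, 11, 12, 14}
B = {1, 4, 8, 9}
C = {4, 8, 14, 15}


Set A = {6, 11, 12, 14}
Set B = {1, 4, 8, 9}
Set C = {4, 8, 14, 15}
First, A ∪ B = {1, 4, 6, 8, 9, 11, 12, 14}
Then, (A ∪ B) ∪ C = {1, 4, 6, 8, 9, 11, 12, 14, 15}

{1, 4, 6, 8, 9, 11, 12, 14, 15}


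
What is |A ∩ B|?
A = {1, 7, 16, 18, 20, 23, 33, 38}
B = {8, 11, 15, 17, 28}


Set A = {1, 7, 16, 18, 20, 23, 33, 38}
Set B = {8, 11, 15, 17, 28}
A ∩ B = {}
|A ∩ B| = 0

0


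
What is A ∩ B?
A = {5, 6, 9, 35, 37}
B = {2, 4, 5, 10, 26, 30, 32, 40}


Set A = {5, 6, 9, 35, 37}
Set B = {2, 4, 5, 10, 26, 30, 32, 40}
A ∩ B includes only elements in both sets.
Check each element of A against B:
5 ✓, 6 ✗, 9 ✗, 35 ✗, 37 ✗
A ∩ B = {5}

{5}


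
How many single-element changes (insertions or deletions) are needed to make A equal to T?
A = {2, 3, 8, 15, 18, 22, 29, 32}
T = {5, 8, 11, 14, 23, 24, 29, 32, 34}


Set A = {2, 3, 8, 15, 18, 22, 29, 32}
Set T = {5, 8, 11, 14, 23, 24, 29, 32, 34}
Elements to remove from A (in A, not in T): {2, 3, 15, 18, 22} → 5 removals
Elements to add to A (in T, not in A): {5, 11, 14, 23, 24, 34} → 6 additions
Total edits = 5 + 6 = 11

11


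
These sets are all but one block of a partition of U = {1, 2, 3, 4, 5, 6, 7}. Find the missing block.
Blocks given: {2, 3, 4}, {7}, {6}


U = {1, 2, 3, 4, 5, 6, 7}
Shown blocks: {2, 3, 4}, {7}, {6}
A partition's blocks are pairwise disjoint and cover U, so the missing block = U \ (union of shown blocks).
Union of shown blocks: {2, 3, 4, 6, 7}
Missing block = U \ (union) = {1, 5}

{1, 5}


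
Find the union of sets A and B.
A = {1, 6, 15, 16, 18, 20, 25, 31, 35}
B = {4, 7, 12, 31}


Set A = {1, 6, 15, 16, 18, 20, 25, 31, 35}
Set B = {4, 7, 12, 31}
A ∪ B includes all elements in either set.
Elements from A: {1, 6, 15, 16, 18, 20, 25, 31, 35}
Elements from B not already included: {4, 7, 12}
A ∪ B = {1, 4, 6, 7, 12, 15, 16, 18, 20, 25, 31, 35}

{1, 4, 6, 7, 12, 15, 16, 18, 20, 25, 31, 35}


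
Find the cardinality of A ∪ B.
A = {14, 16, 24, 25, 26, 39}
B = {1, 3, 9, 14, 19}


Set A = {14, 16, 24, 25, 26, 39}, |A| = 6
Set B = {1, 3, 9, 14, 19}, |B| = 5
A ∩ B = {14}, |A ∩ B| = 1
|A ∪ B| = |A| + |B| - |A ∩ B| = 6 + 5 - 1 = 10

10


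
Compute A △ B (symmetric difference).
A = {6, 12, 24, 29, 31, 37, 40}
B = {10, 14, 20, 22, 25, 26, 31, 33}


Set A = {6, 12, 24, 29, 31, 37, 40}
Set B = {10, 14, 20, 22, 25, 26, 31, 33}
A △ B = (A \ B) ∪ (B \ A)
Elements in A but not B: {6, 12, 24, 29, 37, 40}
Elements in B but not A: {10, 14, 20, 22, 25, 26, 33}
A △ B = {6, 10, 12, 14, 20, 22, 24, 25, 26, 29, 33, 37, 40}

{6, 10, 12, 14, 20, 22, 24, 25, 26, 29, 33, 37, 40}


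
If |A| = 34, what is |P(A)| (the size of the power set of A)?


The set has 34 elements.
The power set contains all possible subsets.
|P(A)| = 2^|A| = 2^34 = 17179869184

17179869184


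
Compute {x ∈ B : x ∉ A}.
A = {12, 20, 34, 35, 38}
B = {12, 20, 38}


Set A = {12, 20, 34, 35, 38}
Set B = {12, 20, 38}
Check each element of B against A:
12 ∈ A, 20 ∈ A, 38 ∈ A
Elements of B not in A: {}

{}


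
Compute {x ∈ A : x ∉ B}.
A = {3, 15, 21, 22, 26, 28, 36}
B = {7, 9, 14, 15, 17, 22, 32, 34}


Set A = {3, 15, 21, 22, 26, 28, 36}
Set B = {7, 9, 14, 15, 17, 22, 32, 34}
Check each element of A against B:
3 ∉ B (include), 15 ∈ B, 21 ∉ B (include), 22 ∈ B, 26 ∉ B (include), 28 ∉ B (include), 36 ∉ B (include)
Elements of A not in B: {3, 21, 26, 28, 36}

{3, 21, 26, 28, 36}


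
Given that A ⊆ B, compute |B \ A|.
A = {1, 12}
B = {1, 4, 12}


Set A = {1, 12}, |A| = 2
Set B = {1, 4, 12}, |B| = 3
Since A ⊆ B: B \ A = {4}
|B| - |A| = 3 - 2 = 1

1


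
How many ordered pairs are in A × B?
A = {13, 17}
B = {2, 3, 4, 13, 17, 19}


Set A = {13, 17} has 2 elements.
Set B = {2, 3, 4, 13, 17, 19} has 6 elements.
|A × B| = |A| × |B| = 2 × 6 = 12

12


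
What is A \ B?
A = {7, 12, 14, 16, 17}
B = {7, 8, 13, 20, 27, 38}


Set A = {7, 12, 14, 16, 17}
Set B = {7, 8, 13, 20, 27, 38}
A \ B includes elements in A that are not in B.
Check each element of A:
7 (in B, remove), 12 (not in B, keep), 14 (not in B, keep), 16 (not in B, keep), 17 (not in B, keep)
A \ B = {12, 14, 16, 17}

{12, 14, 16, 17}


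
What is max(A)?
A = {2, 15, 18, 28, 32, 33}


Set A = {2, 15, 18, 28, 32, 33}
Elements in ascending order: 2, 15, 18, 28, 32, 33
The largest element is 33.

33


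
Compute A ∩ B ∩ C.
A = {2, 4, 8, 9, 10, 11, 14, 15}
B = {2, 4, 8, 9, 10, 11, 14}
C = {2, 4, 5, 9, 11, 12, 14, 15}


Set A = {2, 4, 8, 9, 10, 11, 14, 15}
Set B = {2, 4, 8, 9, 10, 11, 14}
Set C = {2, 4, 5, 9, 11, 12, 14, 15}
First, A ∩ B = {2, 4, 8, 9, 10, 11, 14}
Then, (A ∩ B) ∩ C = {2, 4, 9, 11, 14}

{2, 4, 9, 11, 14}


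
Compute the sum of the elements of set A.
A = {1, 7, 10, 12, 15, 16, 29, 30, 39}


Set A = {1, 7, 10, 12, 15, 16, 29, 30, 39}
Sum = 1 + 7 + 10 + 12 + 15 + 16 + 29 + 30 + 39 = 159

159


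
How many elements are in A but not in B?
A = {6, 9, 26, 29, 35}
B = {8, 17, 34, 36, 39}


Set A = {6, 9, 26, 29, 35}
Set B = {8, 17, 34, 36, 39}
A \ B = {6, 9, 26, 29, 35}
|A \ B| = 5

5


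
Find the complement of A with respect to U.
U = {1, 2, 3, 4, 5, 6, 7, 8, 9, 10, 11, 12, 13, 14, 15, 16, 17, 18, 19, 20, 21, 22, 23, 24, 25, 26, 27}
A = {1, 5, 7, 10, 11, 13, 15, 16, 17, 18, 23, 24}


Universal set U = {1, 2, 3, 4, 5, 6, 7, 8, 9, 10, 11, 12, 13, 14, 15, 16, 17, 18, 19, 20, 21, 22, 23, 24, 25, 26, 27}
Set A = {1, 5, 7, 10, 11, 13, 15, 16, 17, 18, 23, 24}
A' = U \ A = elements in U but not in A
Checking each element of U:
1 (in A, exclude), 2 (not in A, include), 3 (not in A, include), 4 (not in A, include), 5 (in A, exclude), 6 (not in A, include), 7 (in A, exclude), 8 (not in A, include), 9 (not in A, include), 10 (in A, exclude), 11 (in A, exclude), 12 (not in A, include), 13 (in A, exclude), 14 (not in A, include), 15 (in A, exclude), 16 (in A, exclude), 17 (in A, exclude), 18 (in A, exclude), 19 (not in A, include), 20 (not in A, include), 21 (not in A, include), 22 (not in A, include), 23 (in A, exclude), 24 (in A, exclude), 25 (not in A, include), 26 (not in A, include), 27 (not in A, include)
A' = {2, 3, 4, 6, 8, 9, 12, 14, 19, 20, 21, 22, 25, 26, 27}

{2, 3, 4, 6, 8, 9, 12, 14, 19, 20, 21, 22, 25, 26, 27}


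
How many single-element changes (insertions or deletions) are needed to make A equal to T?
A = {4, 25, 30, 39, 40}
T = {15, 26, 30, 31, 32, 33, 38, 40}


Set A = {4, 25, 30, 39, 40}
Set T = {15, 26, 30, 31, 32, 33, 38, 40}
Elements to remove from A (in A, not in T): {4, 25, 39} → 3 removals
Elements to add to A (in T, not in A): {15, 26, 31, 32, 33, 38} → 6 additions
Total edits = 3 + 6 = 9

9


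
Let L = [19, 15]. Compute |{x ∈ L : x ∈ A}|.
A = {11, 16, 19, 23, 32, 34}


Set A = {11, 16, 19, 23, 32, 34}
Candidates: [19, 15]
Check each candidate:
19 ∈ A, 15 ∉ A
Count of candidates in A: 1

1


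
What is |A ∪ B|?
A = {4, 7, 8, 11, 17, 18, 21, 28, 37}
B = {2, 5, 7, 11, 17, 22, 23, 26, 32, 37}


Set A = {4, 7, 8, 11, 17, 18, 21, 28, 37}, |A| = 9
Set B = {2, 5, 7, 11, 17, 22, 23, 26, 32, 37}, |B| = 10
A ∩ B = {7, 11, 17, 37}, |A ∩ B| = 4
|A ∪ B| = |A| + |B| - |A ∩ B| = 9 + 10 - 4 = 15

15


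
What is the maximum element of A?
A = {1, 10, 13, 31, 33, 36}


Set A = {1, 10, 13, 31, 33, 36}
Elements in ascending order: 1, 10, 13, 31, 33, 36
The largest element is 36.

36


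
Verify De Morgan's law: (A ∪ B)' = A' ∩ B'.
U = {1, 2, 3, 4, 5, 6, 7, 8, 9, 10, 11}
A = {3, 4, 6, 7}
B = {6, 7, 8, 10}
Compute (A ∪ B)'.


U = {1, 2, 3, 4, 5, 6, 7, 8, 9, 10, 11}
A = {3, 4, 6, 7}, B = {6, 7, 8, 10}
A ∪ B = {3, 4, 6, 7, 8, 10}
(A ∪ B)' = U \ (A ∪ B) = {1, 2, 5, 9, 11}
Verification via A' ∩ B': A' = {1, 2, 5, 8, 9, 10, 11}, B' = {1, 2, 3, 4, 5, 9, 11}
A' ∩ B' = {1, 2, 5, 9, 11} ✓

{1, 2, 5, 9, 11}


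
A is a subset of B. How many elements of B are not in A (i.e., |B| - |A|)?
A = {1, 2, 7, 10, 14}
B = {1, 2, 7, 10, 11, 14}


Set A = {1, 2, 7, 10, 14}, |A| = 5
Set B = {1, 2, 7, 10, 11, 14}, |B| = 6
Since A ⊆ B: B \ A = {11}
|B| - |A| = 6 - 5 = 1

1


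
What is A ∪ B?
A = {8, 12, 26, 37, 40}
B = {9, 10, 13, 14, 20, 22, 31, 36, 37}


Set A = {8, 12, 26, 37, 40}
Set B = {9, 10, 13, 14, 20, 22, 31, 36, 37}
A ∪ B includes all elements in either set.
Elements from A: {8, 12, 26, 37, 40}
Elements from B not already included: {9, 10, 13, 14, 20, 22, 31, 36}
A ∪ B = {8, 9, 10, 12, 13, 14, 20, 22, 26, 31, 36, 37, 40}

{8, 9, 10, 12, 13, 14, 20, 22, 26, 31, 36, 37, 40}


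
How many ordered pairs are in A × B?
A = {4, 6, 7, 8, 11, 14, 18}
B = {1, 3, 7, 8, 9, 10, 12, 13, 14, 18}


Set A = {4, 6, 7, 8, 11, 14, 18} has 7 elements.
Set B = {1, 3, 7, 8, 9, 10, 12, 13, 14, 18} has 10 elements.
|A × B| = |A| × |B| = 7 × 10 = 70

70


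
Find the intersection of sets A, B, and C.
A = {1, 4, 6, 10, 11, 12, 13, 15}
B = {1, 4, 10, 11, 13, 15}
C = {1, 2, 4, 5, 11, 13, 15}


Set A = {1, 4, 6, 10, 11, 12, 13, 15}
Set B = {1, 4, 10, 11, 13, 15}
Set C = {1, 2, 4, 5, 11, 13, 15}
First, A ∩ B = {1, 4, 10, 11, 13, 15}
Then, (A ∩ B) ∩ C = {1, 4, 11, 13, 15}

{1, 4, 11, 13, 15}


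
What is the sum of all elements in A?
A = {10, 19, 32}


Set A = {10, 19, 32}
Sum = 10 + 19 + 32 = 61

61


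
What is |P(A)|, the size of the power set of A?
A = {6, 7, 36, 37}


Set A = {6, 7, 36, 37}
|A| = 4
The power set P(A) contains all subsets of A.
|P(A)| = 2^|A| = 2^4 = 16

16


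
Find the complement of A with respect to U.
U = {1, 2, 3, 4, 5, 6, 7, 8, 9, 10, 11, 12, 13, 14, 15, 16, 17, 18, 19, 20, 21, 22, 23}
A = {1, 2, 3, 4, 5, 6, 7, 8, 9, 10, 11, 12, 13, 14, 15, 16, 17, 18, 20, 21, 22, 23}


Universal set U = {1, 2, 3, 4, 5, 6, 7, 8, 9, 10, 11, 12, 13, 14, 15, 16, 17, 18, 19, 20, 21, 22, 23}
Set A = {1, 2, 3, 4, 5, 6, 7, 8, 9, 10, 11, 12, 13, 14, 15, 16, 17, 18, 20, 21, 22, 23}
A' = U \ A = elements in U but not in A
Checking each element of U:
1 (in A, exclude), 2 (in A, exclude), 3 (in A, exclude), 4 (in A, exclude), 5 (in A, exclude), 6 (in A, exclude), 7 (in A, exclude), 8 (in A, exclude), 9 (in A, exclude), 10 (in A, exclude), 11 (in A, exclude), 12 (in A, exclude), 13 (in A, exclude), 14 (in A, exclude), 15 (in A, exclude), 16 (in A, exclude), 17 (in A, exclude), 18 (in A, exclude), 19 (not in A, include), 20 (in A, exclude), 21 (in A, exclude), 22 (in A, exclude), 23 (in A, exclude)
A' = {19}

{19}


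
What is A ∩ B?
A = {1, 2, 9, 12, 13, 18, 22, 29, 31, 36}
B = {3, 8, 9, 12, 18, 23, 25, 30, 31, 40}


Set A = {1, 2, 9, 12, 13, 18, 22, 29, 31, 36}
Set B = {3, 8, 9, 12, 18, 23, 25, 30, 31, 40}
A ∩ B includes only elements in both sets.
Check each element of A against B:
1 ✗, 2 ✗, 9 ✓, 12 ✓, 13 ✗, 18 ✓, 22 ✗, 29 ✗, 31 ✓, 36 ✗
A ∩ B = {9, 12, 18, 31}

{9, 12, 18, 31}


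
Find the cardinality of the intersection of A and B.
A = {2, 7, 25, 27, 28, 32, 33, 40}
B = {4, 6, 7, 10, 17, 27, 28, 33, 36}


Set A = {2, 7, 25, 27, 28, 32, 33, 40}
Set B = {4, 6, 7, 10, 17, 27, 28, 33, 36}
A ∩ B = {7, 27, 28, 33}
|A ∩ B| = 4

4


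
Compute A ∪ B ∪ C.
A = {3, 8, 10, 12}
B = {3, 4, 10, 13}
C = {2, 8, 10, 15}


Set A = {3, 8, 10, 12}
Set B = {3, 4, 10, 13}
Set C = {2, 8, 10, 15}
First, A ∪ B = {3, 4, 8, 10, 12, 13}
Then, (A ∪ B) ∪ C = {2, 3, 4, 8, 10, 12, 13, 15}

{2, 3, 4, 8, 10, 12, 13, 15}


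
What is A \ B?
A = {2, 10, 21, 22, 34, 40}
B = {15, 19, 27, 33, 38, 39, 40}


Set A = {2, 10, 21, 22, 34, 40}
Set B = {15, 19, 27, 33, 38, 39, 40}
A \ B includes elements in A that are not in B.
Check each element of A:
2 (not in B, keep), 10 (not in B, keep), 21 (not in B, keep), 22 (not in B, keep), 34 (not in B, keep), 40 (in B, remove)
A \ B = {2, 10, 21, 22, 34}

{2, 10, 21, 22, 34}


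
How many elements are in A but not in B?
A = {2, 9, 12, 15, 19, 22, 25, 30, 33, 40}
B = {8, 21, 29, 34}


Set A = {2, 9, 12, 15, 19, 22, 25, 30, 33, 40}
Set B = {8, 21, 29, 34}
A \ B = {2, 9, 12, 15, 19, 22, 25, 30, 33, 40}
|A \ B| = 10

10


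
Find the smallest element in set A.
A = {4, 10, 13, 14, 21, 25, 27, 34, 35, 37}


Set A = {4, 10, 13, 14, 21, 25, 27, 34, 35, 37}
Elements in ascending order: 4, 10, 13, 14, 21, 25, 27, 34, 35, 37
The smallest element is 4.

4


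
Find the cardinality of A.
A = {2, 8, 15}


Set A = {2, 8, 15}
Listing elements: 2, 8, 15
Counting: 3 elements
|A| = 3

3


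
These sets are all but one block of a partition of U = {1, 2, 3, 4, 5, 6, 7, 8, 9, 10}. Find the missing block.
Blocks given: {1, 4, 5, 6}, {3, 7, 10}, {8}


U = {1, 2, 3, 4, 5, 6, 7, 8, 9, 10}
Shown blocks: {1, 4, 5, 6}, {3, 7, 10}, {8}
A partition's blocks are pairwise disjoint and cover U, so the missing block = U \ (union of shown blocks).
Union of shown blocks: {1, 3, 4, 5, 6, 7, 8, 10}
Missing block = U \ (union) = {2, 9}

{2, 9}


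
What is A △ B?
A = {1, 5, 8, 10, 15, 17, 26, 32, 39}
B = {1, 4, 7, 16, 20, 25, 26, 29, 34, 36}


Set A = {1, 5, 8, 10, 15, 17, 26, 32, 39}
Set B = {1, 4, 7, 16, 20, 25, 26, 29, 34, 36}
A △ B = (A \ B) ∪ (B \ A)
Elements in A but not B: {5, 8, 10, 15, 17, 32, 39}
Elements in B but not A: {4, 7, 16, 20, 25, 29, 34, 36}
A △ B = {4, 5, 7, 8, 10, 15, 16, 17, 20, 25, 29, 32, 34, 36, 39}

{4, 5, 7, 8, 10, 15, 16, 17, 20, 25, 29, 32, 34, 36, 39}


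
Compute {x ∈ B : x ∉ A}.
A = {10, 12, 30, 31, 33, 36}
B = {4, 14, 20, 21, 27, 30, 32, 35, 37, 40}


Set A = {10, 12, 30, 31, 33, 36}
Set B = {4, 14, 20, 21, 27, 30, 32, 35, 37, 40}
Check each element of B against A:
4 ∉ A (include), 14 ∉ A (include), 20 ∉ A (include), 21 ∉ A (include), 27 ∉ A (include), 30 ∈ A, 32 ∉ A (include), 35 ∉ A (include), 37 ∉ A (include), 40 ∉ A (include)
Elements of B not in A: {4, 14, 20, 21, 27, 32, 35, 37, 40}

{4, 14, 20, 21, 27, 32, 35, 37, 40}


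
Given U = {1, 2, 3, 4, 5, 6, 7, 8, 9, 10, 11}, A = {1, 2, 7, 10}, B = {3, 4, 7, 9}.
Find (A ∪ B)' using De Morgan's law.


U = {1, 2, 3, 4, 5, 6, 7, 8, 9, 10, 11}
A = {1, 2, 7, 10}, B = {3, 4, 7, 9}
A ∪ B = {1, 2, 3, 4, 7, 9, 10}
(A ∪ B)' = U \ (A ∪ B) = {5, 6, 8, 11}
Verification via A' ∩ B': A' = {3, 4, 5, 6, 8, 9, 11}, B' = {1, 2, 5, 6, 8, 10, 11}
A' ∩ B' = {5, 6, 8, 11} ✓

{5, 6, 8, 11}


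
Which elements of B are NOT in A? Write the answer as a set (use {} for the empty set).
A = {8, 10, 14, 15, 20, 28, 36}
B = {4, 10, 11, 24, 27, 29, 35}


Set A = {8, 10, 14, 15, 20, 28, 36}
Set B = {4, 10, 11, 24, 27, 29, 35}
Check each element of B against A:
4 ∉ A (include), 10 ∈ A, 11 ∉ A (include), 24 ∉ A (include), 27 ∉ A (include), 29 ∉ A (include), 35 ∉ A (include)
Elements of B not in A: {4, 11, 24, 27, 29, 35}

{4, 11, 24, 27, 29, 35}


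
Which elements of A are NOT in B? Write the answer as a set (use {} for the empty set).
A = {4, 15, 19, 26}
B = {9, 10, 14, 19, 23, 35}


Set A = {4, 15, 19, 26}
Set B = {9, 10, 14, 19, 23, 35}
Check each element of A against B:
4 ∉ B (include), 15 ∉ B (include), 19 ∈ B, 26 ∉ B (include)
Elements of A not in B: {4, 15, 26}

{4, 15, 26}


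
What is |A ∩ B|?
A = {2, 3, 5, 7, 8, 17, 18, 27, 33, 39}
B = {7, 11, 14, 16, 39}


Set A = {2, 3, 5, 7, 8, 17, 18, 27, 33, 39}
Set B = {7, 11, 14, 16, 39}
A ∩ B = {7, 39}
|A ∩ B| = 2

2


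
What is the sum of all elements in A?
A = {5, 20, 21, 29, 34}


Set A = {5, 20, 21, 29, 34}
Sum = 5 + 20 + 21 + 29 + 34 = 109

109


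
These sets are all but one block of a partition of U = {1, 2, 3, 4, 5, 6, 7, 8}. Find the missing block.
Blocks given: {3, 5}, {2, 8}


U = {1, 2, 3, 4, 5, 6, 7, 8}
Shown blocks: {3, 5}, {2, 8}
A partition's blocks are pairwise disjoint and cover U, so the missing block = U \ (union of shown blocks).
Union of shown blocks: {2, 3, 5, 8}
Missing block = U \ (union) = {1, 4, 6, 7}

{1, 4, 6, 7}


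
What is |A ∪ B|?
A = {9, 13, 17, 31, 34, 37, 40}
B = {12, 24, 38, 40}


Set A = {9, 13, 17, 31, 34, 37, 40}, |A| = 7
Set B = {12, 24, 38, 40}, |B| = 4
A ∩ B = {40}, |A ∩ B| = 1
|A ∪ B| = |A| + |B| - |A ∩ B| = 7 + 4 - 1 = 10

10


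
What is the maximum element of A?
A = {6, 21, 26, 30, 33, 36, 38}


Set A = {6, 21, 26, 30, 33, 36, 38}
Elements in ascending order: 6, 21, 26, 30, 33, 36, 38
The largest element is 38.

38


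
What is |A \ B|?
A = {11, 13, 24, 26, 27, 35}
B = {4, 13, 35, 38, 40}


Set A = {11, 13, 24, 26, 27, 35}
Set B = {4, 13, 35, 38, 40}
A \ B = {11, 24, 26, 27}
|A \ B| = 4

4


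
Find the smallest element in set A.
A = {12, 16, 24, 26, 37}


Set A = {12, 16, 24, 26, 37}
Elements in ascending order: 12, 16, 24, 26, 37
The smallest element is 12.

12


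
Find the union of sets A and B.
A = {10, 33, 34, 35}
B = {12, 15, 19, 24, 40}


Set A = {10, 33, 34, 35}
Set B = {12, 15, 19, 24, 40}
A ∪ B includes all elements in either set.
Elements from A: {10, 33, 34, 35}
Elements from B not already included: {12, 15, 19, 24, 40}
A ∪ B = {10, 12, 15, 19, 24, 33, 34, 35, 40}

{10, 12, 15, 19, 24, 33, 34, 35, 40}


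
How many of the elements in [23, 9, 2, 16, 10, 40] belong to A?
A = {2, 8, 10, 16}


Set A = {2, 8, 10, 16}
Candidates: [23, 9, 2, 16, 10, 40]
Check each candidate:
23 ∉ A, 9 ∉ A, 2 ∈ A, 16 ∈ A, 10 ∈ A, 40 ∉ A
Count of candidates in A: 3

3


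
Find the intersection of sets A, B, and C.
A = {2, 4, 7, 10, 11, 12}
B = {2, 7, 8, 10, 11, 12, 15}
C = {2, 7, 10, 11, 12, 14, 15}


Set A = {2, 4, 7, 10, 11, 12}
Set B = {2, 7, 8, 10, 11, 12, 15}
Set C = {2, 7, 10, 11, 12, 14, 15}
First, A ∩ B = {2, 7, 10, 11, 12}
Then, (A ∩ B) ∩ C = {2, 7, 10, 11, 12}

{2, 7, 10, 11, 12}


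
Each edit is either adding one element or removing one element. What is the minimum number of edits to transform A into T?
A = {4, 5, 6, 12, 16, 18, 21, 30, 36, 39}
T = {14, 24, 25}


Set A = {4, 5, 6, 12, 16, 18, 21, 30, 36, 39}
Set T = {14, 24, 25}
Elements to remove from A (in A, not in T): {4, 5, 6, 12, 16, 18, 21, 30, 36, 39} → 10 removals
Elements to add to A (in T, not in A): {14, 24, 25} → 3 additions
Total edits = 10 + 3 = 13

13


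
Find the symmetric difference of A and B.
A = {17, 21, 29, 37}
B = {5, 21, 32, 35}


Set A = {17, 21, 29, 37}
Set B = {5, 21, 32, 35}
A △ B = (A \ B) ∪ (B \ A)
Elements in A but not B: {17, 29, 37}
Elements in B but not A: {5, 32, 35}
A △ B = {5, 17, 29, 32, 35, 37}

{5, 17, 29, 32, 35, 37}


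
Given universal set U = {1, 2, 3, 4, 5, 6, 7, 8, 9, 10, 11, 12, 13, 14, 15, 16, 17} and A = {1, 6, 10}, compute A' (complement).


Universal set U = {1, 2, 3, 4, 5, 6, 7, 8, 9, 10, 11, 12, 13, 14, 15, 16, 17}
Set A = {1, 6, 10}
A' = U \ A = elements in U but not in A
Checking each element of U:
1 (in A, exclude), 2 (not in A, include), 3 (not in A, include), 4 (not in A, include), 5 (not in A, include), 6 (in A, exclude), 7 (not in A, include), 8 (not in A, include), 9 (not in A, include), 10 (in A, exclude), 11 (not in A, include), 12 (not in A, include), 13 (not in A, include), 14 (not in A, include), 15 (not in A, include), 16 (not in A, include), 17 (not in A, include)
A' = {2, 3, 4, 5, 7, 8, 9, 11, 12, 13, 14, 15, 16, 17}

{2, 3, 4, 5, 7, 8, 9, 11, 12, 13, 14, 15, 16, 17}


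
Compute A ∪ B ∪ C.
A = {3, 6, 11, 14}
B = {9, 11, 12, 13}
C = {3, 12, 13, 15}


Set A = {3, 6, 11, 14}
Set B = {9, 11, 12, 13}
Set C = {3, 12, 13, 15}
First, A ∪ B = {3, 6, 9, 11, 12, 13, 14}
Then, (A ∪ B) ∪ C = {3, 6, 9, 11, 12, 13, 14, 15}

{3, 6, 9, 11, 12, 13, 14, 15}


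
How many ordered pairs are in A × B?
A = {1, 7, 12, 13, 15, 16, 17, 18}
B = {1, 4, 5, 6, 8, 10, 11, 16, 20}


Set A = {1, 7, 12, 13, 15, 16, 17, 18} has 8 elements.
Set B = {1, 4, 5, 6, 8, 10, 11, 16, 20} has 9 elements.
|A × B| = |A| × |B| = 8 × 9 = 72

72


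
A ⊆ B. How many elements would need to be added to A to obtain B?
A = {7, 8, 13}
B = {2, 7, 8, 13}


Set A = {7, 8, 13}, |A| = 3
Set B = {2, 7, 8, 13}, |B| = 4
Since A ⊆ B: B \ A = {2}
|B| - |A| = 4 - 3 = 1

1


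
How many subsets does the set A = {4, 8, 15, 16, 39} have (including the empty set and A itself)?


Set A = {4, 8, 15, 16, 39}
|A| = 5
The power set P(A) contains all subsets of A.
|P(A)| = 2^|A| = 2^5 = 32

32


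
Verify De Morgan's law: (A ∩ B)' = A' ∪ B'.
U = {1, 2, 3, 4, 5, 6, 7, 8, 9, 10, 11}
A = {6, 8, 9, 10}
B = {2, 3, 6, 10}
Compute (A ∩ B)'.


U = {1, 2, 3, 4, 5, 6, 7, 8, 9, 10, 11}
A = {6, 8, 9, 10}, B = {2, 3, 6, 10}
A ∩ B = {6, 10}
(A ∩ B)' = U \ (A ∩ B) = {1, 2, 3, 4, 5, 7, 8, 9, 11}
Verification via A' ∪ B': A' = {1, 2, 3, 4, 5, 7, 11}, B' = {1, 4, 5, 7, 8, 9, 11}
A' ∪ B' = {1, 2, 3, 4, 5, 7, 8, 9, 11} ✓

{1, 2, 3, 4, 5, 7, 8, 9, 11}


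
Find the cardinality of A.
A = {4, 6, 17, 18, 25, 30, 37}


Set A = {4, 6, 17, 18, 25, 30, 37}
Listing elements: 4, 6, 17, 18, 25, 30, 37
Counting: 7 elements
|A| = 7

7


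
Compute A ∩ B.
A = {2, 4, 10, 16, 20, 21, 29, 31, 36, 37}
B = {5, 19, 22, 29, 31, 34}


Set A = {2, 4, 10, 16, 20, 21, 29, 31, 36, 37}
Set B = {5, 19, 22, 29, 31, 34}
A ∩ B includes only elements in both sets.
Check each element of A against B:
2 ✗, 4 ✗, 10 ✗, 16 ✗, 20 ✗, 21 ✗, 29 ✓, 31 ✓, 36 ✗, 37 ✗
A ∩ B = {29, 31}

{29, 31}


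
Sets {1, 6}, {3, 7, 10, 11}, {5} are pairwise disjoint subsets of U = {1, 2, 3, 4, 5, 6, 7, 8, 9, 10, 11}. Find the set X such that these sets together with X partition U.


U = {1, 2, 3, 4, 5, 6, 7, 8, 9, 10, 11}
Shown blocks: {1, 6}, {3, 7, 10, 11}, {5}
A partition's blocks are pairwise disjoint and cover U, so the missing block = U \ (union of shown blocks).
Union of shown blocks: {1, 3, 5, 6, 7, 10, 11}
Missing block = U \ (union) = {2, 4, 8, 9}

{2, 4, 8, 9}


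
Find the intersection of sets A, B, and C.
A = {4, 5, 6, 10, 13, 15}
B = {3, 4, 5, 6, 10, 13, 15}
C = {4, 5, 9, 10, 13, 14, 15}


Set A = {4, 5, 6, 10, 13, 15}
Set B = {3, 4, 5, 6, 10, 13, 15}
Set C = {4, 5, 9, 10, 13, 14, 15}
First, A ∩ B = {4, 5, 6, 10, 13, 15}
Then, (A ∩ B) ∩ C = {4, 5, 10, 13, 15}

{4, 5, 10, 13, 15}


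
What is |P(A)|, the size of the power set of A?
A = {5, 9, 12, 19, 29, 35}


Set A = {5, 9, 12, 19, 29, 35}
|A| = 6
The power set P(A) contains all subsets of A.
|P(A)| = 2^|A| = 2^6 = 64

64


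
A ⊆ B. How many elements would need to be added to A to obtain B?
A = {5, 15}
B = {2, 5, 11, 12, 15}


Set A = {5, 15}, |A| = 2
Set B = {2, 5, 11, 12, 15}, |B| = 5
Since A ⊆ B: B \ A = {2, 11, 12}
|B| - |A| = 5 - 2 = 3

3


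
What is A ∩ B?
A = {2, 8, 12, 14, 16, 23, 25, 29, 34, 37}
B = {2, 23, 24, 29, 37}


Set A = {2, 8, 12, 14, 16, 23, 25, 29, 34, 37}
Set B = {2, 23, 24, 29, 37}
A ∩ B includes only elements in both sets.
Check each element of A against B:
2 ✓, 8 ✗, 12 ✗, 14 ✗, 16 ✗, 23 ✓, 25 ✗, 29 ✓, 34 ✗, 37 ✓
A ∩ B = {2, 23, 29, 37}

{2, 23, 29, 37}


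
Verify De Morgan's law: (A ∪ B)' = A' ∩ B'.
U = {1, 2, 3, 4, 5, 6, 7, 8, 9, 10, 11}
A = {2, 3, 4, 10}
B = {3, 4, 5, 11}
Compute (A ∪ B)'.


U = {1, 2, 3, 4, 5, 6, 7, 8, 9, 10, 11}
A = {2, 3, 4, 10}, B = {3, 4, 5, 11}
A ∪ B = {2, 3, 4, 5, 10, 11}
(A ∪ B)' = U \ (A ∪ B) = {1, 6, 7, 8, 9}
Verification via A' ∩ B': A' = {1, 5, 6, 7, 8, 9, 11}, B' = {1, 2, 6, 7, 8, 9, 10}
A' ∩ B' = {1, 6, 7, 8, 9} ✓

{1, 6, 7, 8, 9}


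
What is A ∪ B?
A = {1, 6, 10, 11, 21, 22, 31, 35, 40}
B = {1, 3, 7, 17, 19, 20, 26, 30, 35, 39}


Set A = {1, 6, 10, 11, 21, 22, 31, 35, 40}
Set B = {1, 3, 7, 17, 19, 20, 26, 30, 35, 39}
A ∪ B includes all elements in either set.
Elements from A: {1, 6, 10, 11, 21, 22, 31, 35, 40}
Elements from B not already included: {3, 7, 17, 19, 20, 26, 30, 39}
A ∪ B = {1, 3, 6, 7, 10, 11, 17, 19, 20, 21, 22, 26, 30, 31, 35, 39, 40}

{1, 3, 6, 7, 10, 11, 17, 19, 20, 21, 22, 26, 30, 31, 35, 39, 40}


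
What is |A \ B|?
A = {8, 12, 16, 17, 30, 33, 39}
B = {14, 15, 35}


Set A = {8, 12, 16, 17, 30, 33, 39}
Set B = {14, 15, 35}
A \ B = {8, 12, 16, 17, 30, 33, 39}
|A \ B| = 7

7


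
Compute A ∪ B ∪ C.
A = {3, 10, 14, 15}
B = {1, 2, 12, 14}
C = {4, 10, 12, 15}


Set A = {3, 10, 14, 15}
Set B = {1, 2, 12, 14}
Set C = {4, 10, 12, 15}
First, A ∪ B = {1, 2, 3, 10, 12, 14, 15}
Then, (A ∪ B) ∪ C = {1, 2, 3, 4, 10, 12, 14, 15}

{1, 2, 3, 4, 10, 12, 14, 15}


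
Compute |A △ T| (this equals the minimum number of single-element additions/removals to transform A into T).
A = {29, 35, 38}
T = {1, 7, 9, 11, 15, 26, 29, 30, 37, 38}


Set A = {29, 35, 38}
Set T = {1, 7, 9, 11, 15, 26, 29, 30, 37, 38}
Elements to remove from A (in A, not in T): {35} → 1 removals
Elements to add to A (in T, not in A): {1, 7, 9, 11, 15, 26, 30, 37} → 8 additions
Total edits = 1 + 8 = 9

9


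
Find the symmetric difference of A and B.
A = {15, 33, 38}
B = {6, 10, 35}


Set A = {15, 33, 38}
Set B = {6, 10, 35}
A △ B = (A \ B) ∪ (B \ A)
Elements in A but not B: {15, 33, 38}
Elements in B but not A: {6, 10, 35}
A △ B = {6, 10, 15, 33, 35, 38}

{6, 10, 15, 33, 35, 38}


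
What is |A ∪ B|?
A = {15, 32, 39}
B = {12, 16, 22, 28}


Set A = {15, 32, 39}, |A| = 3
Set B = {12, 16, 22, 28}, |B| = 4
A ∩ B = {}, |A ∩ B| = 0
|A ∪ B| = |A| + |B| - |A ∩ B| = 3 + 4 - 0 = 7

7


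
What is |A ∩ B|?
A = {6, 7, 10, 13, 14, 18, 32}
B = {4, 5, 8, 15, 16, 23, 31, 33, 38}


Set A = {6, 7, 10, 13, 14, 18, 32}
Set B = {4, 5, 8, 15, 16, 23, 31, 33, 38}
A ∩ B = {}
|A ∩ B| = 0

0


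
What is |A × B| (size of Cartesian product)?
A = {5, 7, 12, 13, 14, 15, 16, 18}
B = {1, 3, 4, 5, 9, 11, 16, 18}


Set A = {5, 7, 12, 13, 14, 15, 16, 18} has 8 elements.
Set B = {1, 3, 4, 5, 9, 11, 16, 18} has 8 elements.
|A × B| = |A| × |B| = 8 × 8 = 64

64


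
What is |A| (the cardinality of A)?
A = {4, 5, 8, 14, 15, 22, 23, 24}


Set A = {4, 5, 8, 14, 15, 22, 23, 24}
Listing elements: 4, 5, 8, 14, 15, 22, 23, 24
Counting: 8 elements
|A| = 8

8


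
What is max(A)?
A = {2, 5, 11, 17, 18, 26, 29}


Set A = {2, 5, 11, 17, 18, 26, 29}
Elements in ascending order: 2, 5, 11, 17, 18, 26, 29
The largest element is 29.

29


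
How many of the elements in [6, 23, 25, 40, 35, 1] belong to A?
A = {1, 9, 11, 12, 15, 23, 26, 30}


Set A = {1, 9, 11, 12, 15, 23, 26, 30}
Candidates: [6, 23, 25, 40, 35, 1]
Check each candidate:
6 ∉ A, 23 ∈ A, 25 ∉ A, 40 ∉ A, 35 ∉ A, 1 ∈ A
Count of candidates in A: 2

2


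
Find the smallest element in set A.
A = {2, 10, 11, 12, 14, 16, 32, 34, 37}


Set A = {2, 10, 11, 12, 14, 16, 32, 34, 37}
Elements in ascending order: 2, 10, 11, 12, 14, 16, 32, 34, 37
The smallest element is 2.

2


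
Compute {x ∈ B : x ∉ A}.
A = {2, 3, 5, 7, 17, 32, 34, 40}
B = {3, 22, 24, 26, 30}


Set A = {2, 3, 5, 7, 17, 32, 34, 40}
Set B = {3, 22, 24, 26, 30}
Check each element of B against A:
3 ∈ A, 22 ∉ A (include), 24 ∉ A (include), 26 ∉ A (include), 30 ∉ A (include)
Elements of B not in A: {22, 24, 26, 30}

{22, 24, 26, 30}


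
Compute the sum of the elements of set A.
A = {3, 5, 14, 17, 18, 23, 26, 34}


Set A = {3, 5, 14, 17, 18, 23, 26, 34}
Sum = 3 + 5 + 14 + 17 + 18 + 23 + 26 + 34 = 140

140


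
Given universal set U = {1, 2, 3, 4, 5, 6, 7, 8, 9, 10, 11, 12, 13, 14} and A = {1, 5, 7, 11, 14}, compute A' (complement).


Universal set U = {1, 2, 3, 4, 5, 6, 7, 8, 9, 10, 11, 12, 13, 14}
Set A = {1, 5, 7, 11, 14}
A' = U \ A = elements in U but not in A
Checking each element of U:
1 (in A, exclude), 2 (not in A, include), 3 (not in A, include), 4 (not in A, include), 5 (in A, exclude), 6 (not in A, include), 7 (in A, exclude), 8 (not in A, include), 9 (not in A, include), 10 (not in A, include), 11 (in A, exclude), 12 (not in A, include), 13 (not in A, include), 14 (in A, exclude)
A' = {2, 3, 4, 6, 8, 9, 10, 12, 13}

{2, 3, 4, 6, 8, 9, 10, 12, 13}


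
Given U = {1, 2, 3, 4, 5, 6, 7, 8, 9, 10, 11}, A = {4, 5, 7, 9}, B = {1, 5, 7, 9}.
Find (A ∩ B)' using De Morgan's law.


U = {1, 2, 3, 4, 5, 6, 7, 8, 9, 10, 11}
A = {4, 5, 7, 9}, B = {1, 5, 7, 9}
A ∩ B = {5, 7, 9}
(A ∩ B)' = U \ (A ∩ B) = {1, 2, 3, 4, 6, 8, 10, 11}
Verification via A' ∪ B': A' = {1, 2, 3, 6, 8, 10, 11}, B' = {2, 3, 4, 6, 8, 10, 11}
A' ∪ B' = {1, 2, 3, 4, 6, 8, 10, 11} ✓

{1, 2, 3, 4, 6, 8, 10, 11}


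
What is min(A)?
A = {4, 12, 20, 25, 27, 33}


Set A = {4, 12, 20, 25, 27, 33}
Elements in ascending order: 4, 12, 20, 25, 27, 33
The smallest element is 4.

4


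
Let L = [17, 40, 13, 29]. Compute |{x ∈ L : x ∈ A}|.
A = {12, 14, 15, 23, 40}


Set A = {12, 14, 15, 23, 40}
Candidates: [17, 40, 13, 29]
Check each candidate:
17 ∉ A, 40 ∈ A, 13 ∉ A, 29 ∉ A
Count of candidates in A: 1

1


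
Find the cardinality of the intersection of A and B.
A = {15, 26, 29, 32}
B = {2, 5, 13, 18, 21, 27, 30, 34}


Set A = {15, 26, 29, 32}
Set B = {2, 5, 13, 18, 21, 27, 30, 34}
A ∩ B = {}
|A ∩ B| = 0

0


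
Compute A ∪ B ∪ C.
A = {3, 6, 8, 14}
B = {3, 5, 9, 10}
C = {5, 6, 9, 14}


Set A = {3, 6, 8, 14}
Set B = {3, 5, 9, 10}
Set C = {5, 6, 9, 14}
First, A ∪ B = {3, 5, 6, 8, 9, 10, 14}
Then, (A ∪ B) ∪ C = {3, 5, 6, 8, 9, 10, 14}

{3, 5, 6, 8, 9, 10, 14}


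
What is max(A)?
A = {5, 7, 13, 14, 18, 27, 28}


Set A = {5, 7, 13, 14, 18, 27, 28}
Elements in ascending order: 5, 7, 13, 14, 18, 27, 28
The largest element is 28.

28


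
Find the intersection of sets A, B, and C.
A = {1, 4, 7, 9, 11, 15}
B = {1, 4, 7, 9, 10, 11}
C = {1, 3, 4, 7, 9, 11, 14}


Set A = {1, 4, 7, 9, 11, 15}
Set B = {1, 4, 7, 9, 10, 11}
Set C = {1, 3, 4, 7, 9, 11, 14}
First, A ∩ B = {1, 4, 7, 9, 11}
Then, (A ∩ B) ∩ C = {1, 4, 7, 9, 11}

{1, 4, 7, 9, 11}


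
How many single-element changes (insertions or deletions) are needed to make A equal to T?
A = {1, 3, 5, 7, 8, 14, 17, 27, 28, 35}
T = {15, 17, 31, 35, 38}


Set A = {1, 3, 5, 7, 8, 14, 17, 27, 28, 35}
Set T = {15, 17, 31, 35, 38}
Elements to remove from A (in A, not in T): {1, 3, 5, 7, 8, 14, 27, 28} → 8 removals
Elements to add to A (in T, not in A): {15, 31, 38} → 3 additions
Total edits = 8 + 3 = 11

11
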